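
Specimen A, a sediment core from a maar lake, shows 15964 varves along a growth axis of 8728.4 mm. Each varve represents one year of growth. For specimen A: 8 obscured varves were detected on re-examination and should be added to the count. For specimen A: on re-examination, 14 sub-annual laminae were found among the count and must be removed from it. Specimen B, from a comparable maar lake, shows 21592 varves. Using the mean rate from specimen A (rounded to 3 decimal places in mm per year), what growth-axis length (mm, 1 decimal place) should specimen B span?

11810.8 mm

Specimen A: after corrections the count is 15964 − 14 + 8 = 15958 varves.
A: Mean rate = 8728.4 mm / 15958 years ≈ 0.547 mm per year.
For B, 0.547 mm/year × 21592 years = 11810.8 mm.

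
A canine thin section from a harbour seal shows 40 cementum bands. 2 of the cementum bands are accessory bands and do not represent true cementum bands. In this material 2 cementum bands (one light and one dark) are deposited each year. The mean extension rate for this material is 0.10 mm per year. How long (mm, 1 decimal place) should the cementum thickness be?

After corrections the count is 40 − 2 = 38 cementum bands.
With 2 cementum bands per year, 38 / 2 = 19 years.
Predicted length = 0.10 mm/year × 19 years = 1.9 mm.

1.9 mm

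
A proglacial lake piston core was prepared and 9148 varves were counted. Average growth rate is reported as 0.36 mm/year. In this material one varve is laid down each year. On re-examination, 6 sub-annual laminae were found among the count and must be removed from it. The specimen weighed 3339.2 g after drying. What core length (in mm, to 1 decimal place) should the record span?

Correcting the raw count gives 9148 − 6 = 9142 true varves.
Predicted length = 0.36 mm/year × 9142 years = 3291.1 mm.

3291.1 mm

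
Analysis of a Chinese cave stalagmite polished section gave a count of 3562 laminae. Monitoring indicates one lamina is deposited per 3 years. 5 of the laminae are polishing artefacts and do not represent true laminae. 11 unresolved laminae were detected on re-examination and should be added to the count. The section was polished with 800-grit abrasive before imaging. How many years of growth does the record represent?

After corrections the count is 3562 − 5 + 11 = 3568 laminae.
At 3 years per lamina, 3568 × 3 = 10704 years.

10704 years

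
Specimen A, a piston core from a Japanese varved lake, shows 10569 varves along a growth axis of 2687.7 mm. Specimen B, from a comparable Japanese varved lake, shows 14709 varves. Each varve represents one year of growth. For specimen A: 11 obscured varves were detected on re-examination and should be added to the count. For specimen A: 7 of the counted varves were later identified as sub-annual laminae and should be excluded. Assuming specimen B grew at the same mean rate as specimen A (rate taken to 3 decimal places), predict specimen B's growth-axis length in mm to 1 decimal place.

Specimen A: after corrections the count is 10569 − 7 + 11 = 10573 varves.
A: Extension rate ≈ 2687.7 / 10573 = 0.254 mm per year.
For B, 0.254 mm/year × 14709 years = 3736.1 mm.

3736.1 mm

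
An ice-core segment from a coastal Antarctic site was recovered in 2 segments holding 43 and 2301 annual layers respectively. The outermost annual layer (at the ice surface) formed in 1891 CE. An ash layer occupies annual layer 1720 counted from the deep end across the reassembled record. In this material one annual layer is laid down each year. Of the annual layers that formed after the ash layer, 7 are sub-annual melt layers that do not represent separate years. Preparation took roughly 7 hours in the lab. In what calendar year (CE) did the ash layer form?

Total annual layers = 43 + 2301 = 2344.
The ash layer sits at annual layer 1720 from the deep end, so 2344 − 1720 = 624 annual layers formed after it.
Excluding 7 false annual layers: 624 − 7 = 617.
Counting back 617 years from 1891 CE places the ash layer in 1891 − 617 = 1274 CE.

1274 CE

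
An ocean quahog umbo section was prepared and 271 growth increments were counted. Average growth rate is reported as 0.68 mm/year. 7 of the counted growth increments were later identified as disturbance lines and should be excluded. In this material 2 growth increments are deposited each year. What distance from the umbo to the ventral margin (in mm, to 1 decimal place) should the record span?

Correcting the raw count gives 271 − 7 = 264 true growth increments.
With 2 growth increments per year, 264 / 2 = 132 years.
Predicted length = 0.68 mm/year × 132 years = 89.8 mm.

89.8 mm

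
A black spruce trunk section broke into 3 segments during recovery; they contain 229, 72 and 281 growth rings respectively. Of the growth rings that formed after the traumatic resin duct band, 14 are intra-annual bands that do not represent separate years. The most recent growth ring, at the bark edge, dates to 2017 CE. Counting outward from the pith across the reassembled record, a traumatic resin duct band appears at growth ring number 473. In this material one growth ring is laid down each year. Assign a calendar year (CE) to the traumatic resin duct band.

1922 CE

Total growth rings = 229 + 72 + 281 = 582.
Between growth ring 473 and the bark edge there are 582 − 473 = 109 growth rings.
Excluding 14 false growth rings: 109 − 14 = 95.
2017 − 95 = 1922 CE.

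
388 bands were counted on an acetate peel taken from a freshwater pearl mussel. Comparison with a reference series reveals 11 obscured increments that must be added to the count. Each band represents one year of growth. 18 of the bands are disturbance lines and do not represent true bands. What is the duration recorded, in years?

381 years

Adjusted count: 388 − 18 + 11 = 381 bands.
One band per year makes the duration 381 years.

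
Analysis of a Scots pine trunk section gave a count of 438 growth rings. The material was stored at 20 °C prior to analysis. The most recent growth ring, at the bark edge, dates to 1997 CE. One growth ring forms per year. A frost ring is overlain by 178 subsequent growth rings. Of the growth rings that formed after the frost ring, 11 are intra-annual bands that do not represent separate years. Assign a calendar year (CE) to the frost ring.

1830 CE

There are 178 growth rings younger than the frost ring.
Removing the 11 false growth rings leaves 178 − 11 = 167 true growth rings beyond the frost ring.
1997 − 167 = 1830 CE.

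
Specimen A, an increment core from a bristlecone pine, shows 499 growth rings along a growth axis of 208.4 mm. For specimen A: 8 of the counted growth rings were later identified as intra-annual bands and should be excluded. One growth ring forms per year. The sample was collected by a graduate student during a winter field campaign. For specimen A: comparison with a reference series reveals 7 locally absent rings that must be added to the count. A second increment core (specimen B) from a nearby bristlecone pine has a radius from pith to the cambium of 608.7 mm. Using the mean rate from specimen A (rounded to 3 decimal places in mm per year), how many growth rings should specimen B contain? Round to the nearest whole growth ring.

1456 growth rings

Specimen A: correcting the raw count gives 499 − 8 + 7 = 498 true growth rings.
A: Mean rate = 208.4 mm / 498 years ≈ 0.418 mm per year.
For B, 608.7 / 0.418 = 1456.22 years ≈ 1456 growth rings.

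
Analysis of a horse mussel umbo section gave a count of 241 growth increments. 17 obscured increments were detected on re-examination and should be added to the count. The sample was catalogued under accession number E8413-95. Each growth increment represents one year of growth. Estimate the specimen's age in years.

After corrections the count is 241 + 17 = 258 growth increments.
With a one-to-one growth increment periodicity this is 258 years.

258 years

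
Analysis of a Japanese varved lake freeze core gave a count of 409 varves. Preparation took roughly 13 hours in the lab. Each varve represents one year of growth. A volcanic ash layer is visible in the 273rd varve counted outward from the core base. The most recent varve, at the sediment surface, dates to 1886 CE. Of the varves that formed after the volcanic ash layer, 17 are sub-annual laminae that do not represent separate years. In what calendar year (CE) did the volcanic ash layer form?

Between varve 273 and the sediment surface there are 409 − 273 = 136 varves.
Removing the 17 false varves leaves 136 − 17 = 119 true varves beyond the volcanic ash layer.
Counting back 119 years from 1886 CE places the volcanic ash layer in 1886 − 119 = 1767 CE.

1767 CE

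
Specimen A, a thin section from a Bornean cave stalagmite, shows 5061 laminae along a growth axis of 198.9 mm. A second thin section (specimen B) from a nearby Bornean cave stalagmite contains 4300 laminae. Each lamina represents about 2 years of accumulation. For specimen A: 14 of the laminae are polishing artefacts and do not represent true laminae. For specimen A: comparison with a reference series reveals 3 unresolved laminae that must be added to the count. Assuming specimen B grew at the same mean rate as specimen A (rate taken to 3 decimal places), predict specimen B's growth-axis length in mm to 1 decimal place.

Specimen A: after corrections the count is 5061 − 14 + 3 = 5050 laminae.
Specimen A: at 2 years per lamina, 5050 × 2 = 10100 years.
A: 198.9 mm over 10100 years gives 198.9 / 10100 ≈ 0.020 mm/yr.
Specimen B: 4300 laminae at 2 years each span 4300 × 2 = 8600 years. Length of B = 0.020 × 8600 = 172.0 mm.

172.0 mm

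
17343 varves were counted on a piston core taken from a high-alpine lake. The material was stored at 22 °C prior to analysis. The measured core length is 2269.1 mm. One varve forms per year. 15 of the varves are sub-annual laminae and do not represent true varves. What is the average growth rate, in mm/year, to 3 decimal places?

After corrections the count is 17343 − 15 = 17328 varves.
2269.1 mm over 17328 years gives 2269.1 / 17328 ≈ 0.131 mm/year.

0.131 mm/year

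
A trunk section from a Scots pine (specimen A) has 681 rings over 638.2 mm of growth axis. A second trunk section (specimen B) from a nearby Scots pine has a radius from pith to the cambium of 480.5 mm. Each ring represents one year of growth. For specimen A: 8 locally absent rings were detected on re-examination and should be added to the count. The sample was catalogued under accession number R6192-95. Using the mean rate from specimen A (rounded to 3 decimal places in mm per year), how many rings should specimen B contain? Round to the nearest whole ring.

Specimen A: after corrections the count is 681 + 8 = 689 rings.
A: 638.2 mm over 689 years gives 638.2 / 689 ≈ 0.926 mm/yr.
For B, 480.5 / 0.926 = 518.90 years ≈ 519 rings.

519 rings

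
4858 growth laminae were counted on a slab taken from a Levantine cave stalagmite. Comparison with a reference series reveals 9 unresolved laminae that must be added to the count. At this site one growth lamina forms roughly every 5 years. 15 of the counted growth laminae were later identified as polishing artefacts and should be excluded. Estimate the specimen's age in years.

True growth lamina count = 4858 − 15 + 9 = 4852.
At 5 years per growth lamina, 4852 × 5 = 24260 years.

24260 years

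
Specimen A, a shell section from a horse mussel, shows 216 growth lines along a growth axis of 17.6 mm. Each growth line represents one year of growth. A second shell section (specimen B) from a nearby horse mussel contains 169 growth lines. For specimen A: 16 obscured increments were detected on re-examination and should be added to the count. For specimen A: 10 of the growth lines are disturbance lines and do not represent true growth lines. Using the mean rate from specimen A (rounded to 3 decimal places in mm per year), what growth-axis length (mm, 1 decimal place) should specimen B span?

13.4 mm

Specimen A: after corrections the count is 216 − 10 + 16 = 222 growth lines.
A: Mean rate = 17.6 mm / 222 years ≈ 0.079 mm per year.
For B, 0.079 mm/year × 169 years = 13.4 mm.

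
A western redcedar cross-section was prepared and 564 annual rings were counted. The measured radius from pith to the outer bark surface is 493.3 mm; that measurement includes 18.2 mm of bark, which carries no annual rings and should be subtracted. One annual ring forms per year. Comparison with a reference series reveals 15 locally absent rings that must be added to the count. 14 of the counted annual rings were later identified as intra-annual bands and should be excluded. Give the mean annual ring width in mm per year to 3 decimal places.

True annual ring count = 564 − 14 + 15 = 565.
The growth record spans 493.3 − 18.2 = 475.1 mm.
Mean rate = 475.1 mm / 565 years ≈ 0.841 mm per year.

0.841 mm per year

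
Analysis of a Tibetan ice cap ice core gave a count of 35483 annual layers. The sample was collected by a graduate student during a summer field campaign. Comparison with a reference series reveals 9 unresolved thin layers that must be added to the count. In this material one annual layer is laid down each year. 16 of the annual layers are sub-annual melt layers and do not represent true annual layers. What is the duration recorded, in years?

35476 yr

After corrections the count is 35483 − 16 + 9 = 35476 annual layers.
At one annual layer per year, that is 35476 years.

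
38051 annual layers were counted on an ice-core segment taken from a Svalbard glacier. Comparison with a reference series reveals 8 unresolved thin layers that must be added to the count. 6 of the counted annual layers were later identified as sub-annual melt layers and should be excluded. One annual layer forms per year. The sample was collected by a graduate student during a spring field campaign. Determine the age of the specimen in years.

38053 years

After corrections the count is 38051 − 6 + 8 = 38053 annual layers.
With a one-to-one annual layer periodicity this is 38053 years.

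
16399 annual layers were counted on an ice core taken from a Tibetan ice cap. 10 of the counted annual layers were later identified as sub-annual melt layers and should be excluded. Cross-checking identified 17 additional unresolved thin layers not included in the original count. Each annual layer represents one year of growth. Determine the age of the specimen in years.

16406 years

Correcting the raw count gives 16399 − 10 + 17 = 16406 true annual layers.
With a one-to-one annual layer periodicity this is 16406 years.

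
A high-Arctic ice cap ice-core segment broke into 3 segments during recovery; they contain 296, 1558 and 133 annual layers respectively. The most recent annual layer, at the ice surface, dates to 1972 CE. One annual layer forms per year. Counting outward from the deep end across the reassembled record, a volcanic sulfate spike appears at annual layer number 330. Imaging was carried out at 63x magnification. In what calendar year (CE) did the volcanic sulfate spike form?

Total annual layers = 296 + 1558 + 133 = 1987.
1987 − 330 = 1657 annual layers lie beyond the volcanic sulfate spike toward the ice surface.
1972 − 1657 = 315 CE.

315 CE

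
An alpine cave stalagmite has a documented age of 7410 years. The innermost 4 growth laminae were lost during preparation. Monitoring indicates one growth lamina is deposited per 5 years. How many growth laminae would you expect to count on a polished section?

Expected growth laminae: 7410 / 5 = 1482.
Less the 4 uncaptured growth laminae: 1482 − 4 = 1478.

1478 growth laminae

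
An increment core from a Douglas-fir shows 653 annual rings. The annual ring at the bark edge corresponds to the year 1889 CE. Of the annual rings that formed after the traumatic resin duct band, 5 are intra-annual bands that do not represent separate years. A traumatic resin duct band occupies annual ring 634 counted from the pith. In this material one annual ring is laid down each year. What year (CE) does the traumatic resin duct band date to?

1875 CE

Between annual ring 634 and the bark edge there are 653 − 634 = 19 annual rings.
19 − 5 false = 14 true annual rings after the traumatic resin duct band.
1889 − 14 = 1875 CE.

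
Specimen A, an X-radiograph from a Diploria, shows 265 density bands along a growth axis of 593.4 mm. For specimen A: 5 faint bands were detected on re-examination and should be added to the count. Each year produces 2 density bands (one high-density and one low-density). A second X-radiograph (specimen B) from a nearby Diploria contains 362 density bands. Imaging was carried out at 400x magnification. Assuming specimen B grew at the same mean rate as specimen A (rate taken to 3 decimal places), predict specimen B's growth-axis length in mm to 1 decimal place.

795.7 mm

Specimen A: after corrections the count is 265 + 5 = 270 density bands.
Specimen A: 270 density bands at 2 per year is 270 / 2 = 135 years.
A: 593.4 mm over 135 years gives 593.4 / 135 ≈ 4.396 mm/yr.
Specimen B: with 2 density bands per year, 362 / 2 = 181 years. For B, 4.396 mm/year × 181 years = 795.7 mm.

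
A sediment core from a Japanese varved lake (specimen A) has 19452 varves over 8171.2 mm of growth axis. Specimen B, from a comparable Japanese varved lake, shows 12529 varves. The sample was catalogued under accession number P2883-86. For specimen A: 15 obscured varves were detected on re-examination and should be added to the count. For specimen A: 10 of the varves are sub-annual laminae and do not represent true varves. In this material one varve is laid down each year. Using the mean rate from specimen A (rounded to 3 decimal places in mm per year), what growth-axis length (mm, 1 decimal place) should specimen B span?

5262.2 mm

Specimen A: true varve count = 19452 − 10 + 15 = 19457.
A: Extension rate ≈ 8171.2 / 19457 = 0.420 mm/year.
Length of B = 0.420 × 12529 = 5262.2 mm.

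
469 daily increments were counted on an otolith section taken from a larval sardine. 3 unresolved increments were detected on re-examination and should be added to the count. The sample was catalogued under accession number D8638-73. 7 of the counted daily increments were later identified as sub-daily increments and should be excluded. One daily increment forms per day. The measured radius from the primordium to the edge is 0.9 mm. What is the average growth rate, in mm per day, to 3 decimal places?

After corrections the count is 469 − 7 + 3 = 465 daily increments.
0.9 mm over 465 days gives 0.9 / 465 ≈ 0.002 mm per day.

0.002 mm per day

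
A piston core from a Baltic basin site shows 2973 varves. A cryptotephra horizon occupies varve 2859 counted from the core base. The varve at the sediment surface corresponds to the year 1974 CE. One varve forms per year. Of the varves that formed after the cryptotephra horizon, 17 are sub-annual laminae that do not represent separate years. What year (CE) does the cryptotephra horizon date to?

2973 − 2859 = 114 varves lie beyond the cryptotephra horizon toward the sediment surface.
114 − 17 false = 97 true varves after the cryptotephra horizon.
The varve at the sediment surface is 1974 CE, so the cryptotephra horizon dates to 1974 − 97 = 1877 CE.

1877 CE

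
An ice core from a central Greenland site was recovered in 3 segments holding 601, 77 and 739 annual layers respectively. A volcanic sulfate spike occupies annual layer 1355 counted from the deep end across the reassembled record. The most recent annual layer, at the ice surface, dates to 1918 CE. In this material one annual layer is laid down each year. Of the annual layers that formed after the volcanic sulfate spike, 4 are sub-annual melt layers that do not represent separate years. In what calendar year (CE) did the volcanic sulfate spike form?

Total annual layers = 601 + 77 + 739 = 1417.
Between annual layer 1355 and the ice surface there are 1417 − 1355 = 62 annual layers.
Removing the 4 false annual layers leaves 62 − 4 = 58 true annual layers beyond the volcanic sulfate spike.
1918 − 58 = 1860 CE.

1860 CE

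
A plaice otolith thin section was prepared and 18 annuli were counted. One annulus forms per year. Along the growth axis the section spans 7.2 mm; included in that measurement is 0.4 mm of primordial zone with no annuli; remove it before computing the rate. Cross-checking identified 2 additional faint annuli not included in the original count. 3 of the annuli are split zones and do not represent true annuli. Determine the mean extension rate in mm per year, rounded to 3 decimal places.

Adjusted count: 18 − 3 + 2 = 17 annuli.
Net length = 7.2 − 0.4 = 6.8 mm.
6.8 mm over 17 years gives 6.8 / 17 ≈ 0.400 mm per year.

0.400 mm per year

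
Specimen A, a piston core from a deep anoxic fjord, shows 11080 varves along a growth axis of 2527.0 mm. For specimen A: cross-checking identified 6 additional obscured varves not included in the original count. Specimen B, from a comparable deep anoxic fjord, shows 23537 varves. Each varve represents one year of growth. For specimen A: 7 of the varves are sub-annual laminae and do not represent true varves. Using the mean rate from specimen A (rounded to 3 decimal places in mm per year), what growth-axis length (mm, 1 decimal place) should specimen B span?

5366.4 mm

Specimen A: adjusted count: 11080 − 7 + 6 = 11079 varves.
A: Mean rate = 2527.0 mm / 11079 years ≈ 0.228 mm/year.
For B, 0.228 mm/year × 23537 years = 5366.4 mm.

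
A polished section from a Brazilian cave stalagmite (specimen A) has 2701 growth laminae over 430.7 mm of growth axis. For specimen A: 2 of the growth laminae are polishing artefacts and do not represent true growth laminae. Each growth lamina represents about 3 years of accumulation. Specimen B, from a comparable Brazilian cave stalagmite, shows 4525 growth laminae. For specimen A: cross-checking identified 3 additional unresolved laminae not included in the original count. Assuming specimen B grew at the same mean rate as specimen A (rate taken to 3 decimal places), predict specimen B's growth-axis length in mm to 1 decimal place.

Specimen A: true growth lamina count = 2701 − 2 + 3 = 2702.
Specimen A: 2702 growth laminae at 3 years each span 2702 × 3 = 8106 years.
A: 430.7 mm over 8106 years gives 430.7 / 8106 ≈ 0.053 mm/yr.
Specimen B: multiplying by 3 years per growth lamina: 4525 × 3 = 13575 years. For B, 0.053 mm/year × 13575 years = 719.5 mm.

719.5 mm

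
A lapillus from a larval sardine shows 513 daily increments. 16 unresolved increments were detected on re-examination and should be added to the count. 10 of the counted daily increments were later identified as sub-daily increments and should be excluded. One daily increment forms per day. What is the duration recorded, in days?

After corrections the count is 513 − 10 + 16 = 519 daily increments.
At one daily increment per day, that is 519 days.

519 days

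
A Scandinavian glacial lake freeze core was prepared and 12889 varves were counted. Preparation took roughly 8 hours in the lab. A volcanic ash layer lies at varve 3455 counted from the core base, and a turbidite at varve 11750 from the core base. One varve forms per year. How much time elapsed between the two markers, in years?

11750 − 3455 = 8295 varves lie between the two events.
At one varve per year, 8295 years elapsed between them.

8295 years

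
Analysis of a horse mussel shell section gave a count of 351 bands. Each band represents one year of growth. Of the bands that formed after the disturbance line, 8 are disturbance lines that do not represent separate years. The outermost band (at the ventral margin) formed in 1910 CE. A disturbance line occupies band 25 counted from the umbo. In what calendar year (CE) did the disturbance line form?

The disturbance line sits at band 25 from the umbo, so 351 − 25 = 326 bands formed after it.
Excluding 8 false bands: 326 − 8 = 318.
The band at the ventral margin is 1910 CE, so the disturbance line dates to 1910 − 318 = 1592 CE.

1592 CE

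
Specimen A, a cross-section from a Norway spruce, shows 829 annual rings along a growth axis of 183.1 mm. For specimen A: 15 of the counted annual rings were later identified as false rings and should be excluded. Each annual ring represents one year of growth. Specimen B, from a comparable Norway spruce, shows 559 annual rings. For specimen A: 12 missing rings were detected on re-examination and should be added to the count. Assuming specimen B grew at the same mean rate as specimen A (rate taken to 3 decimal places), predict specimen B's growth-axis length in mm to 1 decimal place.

124.1 mm

Specimen A: adjusted count: 829 − 15 + 12 = 826 annual rings.
A: Mean rate = 183.1 mm / 826 years ≈ 0.222 mm/yr.
Length of B = 0.222 × 559 = 124.1 mm.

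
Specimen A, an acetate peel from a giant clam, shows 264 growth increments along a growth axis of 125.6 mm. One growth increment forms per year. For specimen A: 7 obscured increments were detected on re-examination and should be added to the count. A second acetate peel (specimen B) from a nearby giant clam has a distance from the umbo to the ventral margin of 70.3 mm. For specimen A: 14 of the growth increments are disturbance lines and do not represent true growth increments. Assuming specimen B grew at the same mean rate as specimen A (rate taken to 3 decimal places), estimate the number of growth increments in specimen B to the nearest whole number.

Specimen A: after corrections the count is 264 − 14 + 7 = 257 growth increments.
A: 125.6 mm over 257 years gives 125.6 / 257 ≈ 0.489 mm per year.
For B, 70.3 / 0.489 = 143.76 years ≈ 144 growth increments.

144 growth increments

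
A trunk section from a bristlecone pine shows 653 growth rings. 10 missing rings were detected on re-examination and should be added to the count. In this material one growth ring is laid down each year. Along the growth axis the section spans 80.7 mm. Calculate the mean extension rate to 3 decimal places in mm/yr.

0.122 mm/yr

Correcting the raw count gives 653 + 10 = 663 true growth rings.
80.7 mm over 663 years gives 80.7 / 663 ≈ 0.122 mm/yr.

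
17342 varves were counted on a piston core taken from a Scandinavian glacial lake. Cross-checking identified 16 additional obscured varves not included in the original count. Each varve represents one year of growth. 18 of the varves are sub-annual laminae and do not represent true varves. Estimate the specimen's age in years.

Correcting the raw count gives 17342 − 18 + 16 = 17340 true varves.
With a one-to-one varve periodicity this is 17340 years.

17340 years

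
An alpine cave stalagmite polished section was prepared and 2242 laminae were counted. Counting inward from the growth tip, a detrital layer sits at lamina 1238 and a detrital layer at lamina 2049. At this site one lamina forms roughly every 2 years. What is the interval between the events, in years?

2049 − 1238 = 811 laminae lie between the two events.
Multiplying by 2 years per lamina: 811 × 2 = 1622 years.

1622 yr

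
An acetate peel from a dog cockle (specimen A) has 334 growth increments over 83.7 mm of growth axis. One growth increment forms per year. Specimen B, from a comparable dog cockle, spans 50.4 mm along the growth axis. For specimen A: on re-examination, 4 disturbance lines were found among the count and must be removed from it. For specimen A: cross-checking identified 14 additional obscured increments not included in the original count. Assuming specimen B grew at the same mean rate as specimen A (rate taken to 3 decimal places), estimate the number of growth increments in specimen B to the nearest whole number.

Specimen A: after corrections the count is 334 − 4 + 14 = 344 growth increments.
A: 83.7 mm over 344 years gives 83.7 / 344 ≈ 0.243 mm/yr.
B spans 50.4 / 0.243 = 207.41 years ≈ 207 growth increments.

207 growth increments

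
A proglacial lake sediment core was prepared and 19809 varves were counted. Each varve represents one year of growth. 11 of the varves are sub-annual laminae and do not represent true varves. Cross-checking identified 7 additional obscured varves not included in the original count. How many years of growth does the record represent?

19805 years

After corrections the count is 19809 − 11 + 7 = 19805 varves.
With a one-to-one varve periodicity this is 19805 years.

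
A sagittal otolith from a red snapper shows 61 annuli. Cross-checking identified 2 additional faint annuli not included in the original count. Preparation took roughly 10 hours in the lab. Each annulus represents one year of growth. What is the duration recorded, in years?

63 yr

Correcting the raw count gives 61 + 2 = 63 true annuli.
With a one-to-one annulus periodicity this is 63 years.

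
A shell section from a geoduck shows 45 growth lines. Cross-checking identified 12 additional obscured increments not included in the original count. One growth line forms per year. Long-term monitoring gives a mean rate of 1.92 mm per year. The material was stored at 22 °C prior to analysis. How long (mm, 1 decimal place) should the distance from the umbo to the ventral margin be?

After corrections the count is 45 + 12 = 57 growth lines.
Length ≈ 1.92 × 57 = 109.4 mm.

109.4 mm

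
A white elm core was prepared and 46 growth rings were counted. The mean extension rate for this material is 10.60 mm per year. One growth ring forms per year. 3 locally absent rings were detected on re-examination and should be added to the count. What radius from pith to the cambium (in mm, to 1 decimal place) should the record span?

519.4 mm

Adjusted count: 46 + 3 = 49 growth rings.
49 years at 10.60 mm/year gives 10.60 × 49 = 519.4 mm.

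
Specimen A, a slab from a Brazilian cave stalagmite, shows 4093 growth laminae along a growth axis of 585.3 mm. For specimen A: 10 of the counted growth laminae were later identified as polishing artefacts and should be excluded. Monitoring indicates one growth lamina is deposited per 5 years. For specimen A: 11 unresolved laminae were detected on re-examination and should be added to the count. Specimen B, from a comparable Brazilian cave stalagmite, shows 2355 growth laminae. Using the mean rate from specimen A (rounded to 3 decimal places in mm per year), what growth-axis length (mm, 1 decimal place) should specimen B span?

Specimen A: adjusted count: 4093 − 10 + 11 = 4094 growth laminae.
Specimen A: 4094 growth laminae at 5 years each span 4094 × 5 = 20470 years.
A: Extension rate ≈ 585.3 / 20470 = 0.029 mm/year.
Specimen B: multiplying by 5 years per growth lamina: 2355 × 5 = 11775 years. B's length ≈ 0.029 × 11775 = 341.5 mm.

341.5 mm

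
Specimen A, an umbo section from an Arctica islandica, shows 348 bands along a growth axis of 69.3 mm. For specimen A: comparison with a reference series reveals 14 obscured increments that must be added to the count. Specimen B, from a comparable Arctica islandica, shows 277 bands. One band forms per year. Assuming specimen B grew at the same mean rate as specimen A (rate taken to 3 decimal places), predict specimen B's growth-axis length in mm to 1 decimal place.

Specimen A: correcting the raw count gives 348 + 14 = 362 true bands.
A: Mean rate = 69.3 mm / 362 years ≈ 0.191 mm/yr.
Length of B = 0.191 × 277 = 52.9 mm.

52.9 mm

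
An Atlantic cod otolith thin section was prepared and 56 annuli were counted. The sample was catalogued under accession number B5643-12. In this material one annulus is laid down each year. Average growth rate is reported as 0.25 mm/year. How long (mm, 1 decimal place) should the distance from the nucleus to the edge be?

The record spans 56 years at 0.25 mm per year.
56 years at 0.25 mm/year gives 0.25 × 56 = 14.0 mm.

14.0 mm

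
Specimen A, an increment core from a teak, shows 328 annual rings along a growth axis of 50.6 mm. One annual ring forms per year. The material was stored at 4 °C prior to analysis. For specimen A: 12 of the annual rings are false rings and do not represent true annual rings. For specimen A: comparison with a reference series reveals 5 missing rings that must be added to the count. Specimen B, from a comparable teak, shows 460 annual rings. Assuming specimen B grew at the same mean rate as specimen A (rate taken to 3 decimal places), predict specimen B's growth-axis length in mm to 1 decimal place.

72.7 mm

Specimen A: adjusted count: 328 − 12 + 5 = 321 annual rings.
A: 50.6 mm over 321 years gives 50.6 / 321 ≈ 0.158 mm/yr.
Length of B = 0.158 × 460 = 72.7 mm.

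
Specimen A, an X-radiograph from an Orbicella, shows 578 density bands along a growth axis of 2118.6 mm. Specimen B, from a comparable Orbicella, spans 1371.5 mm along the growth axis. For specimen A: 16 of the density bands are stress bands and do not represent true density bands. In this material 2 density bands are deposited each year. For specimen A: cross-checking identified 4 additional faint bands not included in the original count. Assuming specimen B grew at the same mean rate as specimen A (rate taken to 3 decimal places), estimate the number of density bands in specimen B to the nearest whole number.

Specimen A: adjusted count: 578 − 16 + 4 = 566 density bands.
Specimen A: with 2 density bands per year, 566 / 2 = 283 years.
A: Mean rate = 2118.6 mm / 283 years ≈ 7.486 mm per year.
For B, 1371.5 / 7.486 = 183.21 years; at 2 density bands per year that is 183.21 × 2 ≈ 366 density bands.

366 density bands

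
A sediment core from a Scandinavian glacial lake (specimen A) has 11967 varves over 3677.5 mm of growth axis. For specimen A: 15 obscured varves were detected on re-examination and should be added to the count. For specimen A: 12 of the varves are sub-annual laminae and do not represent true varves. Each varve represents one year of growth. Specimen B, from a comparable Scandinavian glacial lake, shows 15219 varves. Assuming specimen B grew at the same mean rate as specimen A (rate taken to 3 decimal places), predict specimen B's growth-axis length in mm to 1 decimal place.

Specimen A: true varve count = 11967 − 12 + 15 = 11970.
A: Extension rate ≈ 3677.5 / 11970 = 0.307 mm/yr.
For B, 0.307 mm/year × 15219 years = 4672.2 mm.

4672.2 mm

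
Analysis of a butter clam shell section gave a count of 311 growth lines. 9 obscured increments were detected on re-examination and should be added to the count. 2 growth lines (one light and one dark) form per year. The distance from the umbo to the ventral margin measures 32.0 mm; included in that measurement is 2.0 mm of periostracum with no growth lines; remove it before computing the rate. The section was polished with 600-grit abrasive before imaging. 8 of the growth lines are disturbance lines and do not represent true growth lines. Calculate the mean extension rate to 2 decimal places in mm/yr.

Correcting the raw count gives 311 − 8 + 9 = 312 true growth lines.
312 growth lines at 2 per year is 312 / 2 = 156 years.
Net length = 32.0 − 2.0 = 30.0 mm.
Mean rate = 30.0 mm / 156 years ≈ 0.19 mm/yr.

0.19 mm/yr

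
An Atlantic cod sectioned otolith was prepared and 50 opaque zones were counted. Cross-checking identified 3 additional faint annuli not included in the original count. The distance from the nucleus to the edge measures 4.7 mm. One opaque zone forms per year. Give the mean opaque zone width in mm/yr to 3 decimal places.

Adjusted count: 50 + 3 = 53 opaque zones.
Extension rate ≈ 4.7 / 53 = 0.089 mm/yr.

0.089 mm/yr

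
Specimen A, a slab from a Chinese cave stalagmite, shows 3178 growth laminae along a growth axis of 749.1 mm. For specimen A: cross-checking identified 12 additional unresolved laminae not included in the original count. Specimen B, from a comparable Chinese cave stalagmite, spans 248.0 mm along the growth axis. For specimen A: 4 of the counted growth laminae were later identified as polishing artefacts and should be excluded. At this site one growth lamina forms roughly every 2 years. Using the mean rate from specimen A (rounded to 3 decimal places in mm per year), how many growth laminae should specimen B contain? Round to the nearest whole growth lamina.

1051 growth laminae

Specimen A: correcting the raw count gives 3178 − 4 + 12 = 3186 true growth laminae.
Specimen A: 3186 growth laminae at 2 years each span 3186 × 2 = 6372 years.
A: Mean rate = 749.1 mm / 6372 years ≈ 0.118 mm/yr.
Specimen B: 248.0 mm / 0.118 mm per year = 2101.69 years; at 2 years per growth lamina that is 2101.69 / 2 ≈ 1051 growth laminae.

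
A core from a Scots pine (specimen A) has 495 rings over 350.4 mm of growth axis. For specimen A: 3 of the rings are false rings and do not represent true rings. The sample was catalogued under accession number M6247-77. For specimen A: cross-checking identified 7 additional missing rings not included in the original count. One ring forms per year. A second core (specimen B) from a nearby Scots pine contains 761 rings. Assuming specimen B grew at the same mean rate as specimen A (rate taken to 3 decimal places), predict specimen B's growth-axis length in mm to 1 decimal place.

534.2 mm

Specimen A: adjusted count: 495 − 3 + 7 = 499 rings.
A: Extension rate ≈ 350.4 / 499 = 0.702 mm per year.
For B, 0.702 mm/year × 761 years = 534.2 mm.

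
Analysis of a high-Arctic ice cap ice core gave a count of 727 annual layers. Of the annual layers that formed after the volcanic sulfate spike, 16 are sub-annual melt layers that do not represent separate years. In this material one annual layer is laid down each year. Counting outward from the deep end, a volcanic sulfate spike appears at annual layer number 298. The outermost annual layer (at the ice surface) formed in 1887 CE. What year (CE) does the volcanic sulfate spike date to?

Between annual layer 298 and the ice surface there are 727 − 298 = 429 annual layers.
Removing the 16 false annual layers leaves 429 − 16 = 413 true annual layers beyond the volcanic sulfate spike.
Counting back 413 years from 1887 CE places the volcanic sulfate spike in 1887 − 413 = 1474 CE.

1474 CE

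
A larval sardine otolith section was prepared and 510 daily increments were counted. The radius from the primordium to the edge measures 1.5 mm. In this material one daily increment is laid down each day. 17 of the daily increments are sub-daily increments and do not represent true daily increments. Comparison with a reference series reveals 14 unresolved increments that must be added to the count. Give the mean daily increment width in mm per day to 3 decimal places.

Adjusted count: 510 − 17 + 14 = 507 daily increments.
Mean rate = 1.5 mm / 507 days ≈ 0.003 mm per day.

0.003 mm per day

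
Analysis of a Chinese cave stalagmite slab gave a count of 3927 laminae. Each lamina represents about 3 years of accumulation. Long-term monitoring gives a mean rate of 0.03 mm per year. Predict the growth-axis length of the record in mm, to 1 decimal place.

353.4 mm

At 3 years per lamina, 3927 × 3 = 11781 years.
Predicted length = 0.03 mm/year × 11781 years = 353.4 mm.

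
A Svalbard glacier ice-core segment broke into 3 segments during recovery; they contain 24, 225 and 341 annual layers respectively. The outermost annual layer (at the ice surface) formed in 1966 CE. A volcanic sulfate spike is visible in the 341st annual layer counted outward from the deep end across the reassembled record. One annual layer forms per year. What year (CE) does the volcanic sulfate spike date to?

1717 CE

Total annual layers = 24 + 225 + 341 = 590.
590 − 341 = 249 annual layers lie beyond the volcanic sulfate spike toward the ice surface.
Counting back 249 years from 1966 CE places the volcanic sulfate spike in 1966 − 249 = 1717 CE.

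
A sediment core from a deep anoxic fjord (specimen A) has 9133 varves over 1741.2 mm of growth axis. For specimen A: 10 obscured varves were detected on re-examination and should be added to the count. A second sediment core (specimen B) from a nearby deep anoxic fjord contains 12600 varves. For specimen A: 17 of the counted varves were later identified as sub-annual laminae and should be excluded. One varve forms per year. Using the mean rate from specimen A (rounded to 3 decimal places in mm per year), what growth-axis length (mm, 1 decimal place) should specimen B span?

Specimen A: correcting the raw count gives 9133 − 17 + 10 = 9126 true varves.
A: Mean rate = 1741.2 mm / 9126 years ≈ 0.191 mm per year.
B's length ≈ 0.191 × 12600 = 2406.6 mm.

2406.6 mm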